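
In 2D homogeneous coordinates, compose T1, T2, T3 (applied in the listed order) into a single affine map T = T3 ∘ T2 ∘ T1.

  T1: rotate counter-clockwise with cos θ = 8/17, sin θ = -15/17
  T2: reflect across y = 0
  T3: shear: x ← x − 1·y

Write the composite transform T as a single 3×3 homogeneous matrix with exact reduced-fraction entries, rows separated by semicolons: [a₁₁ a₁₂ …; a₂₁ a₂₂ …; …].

T1 = [8/17 15/17 0; -15/17 8/17 0; 0 0 1]
T2·T1 = [8/17 15/17 0; 15/17 -8/17 0; 0 0 1]
T3·…·T1 = [-7/17 23/17 0; 15/17 -8/17 0; 0 0 1]

T = [-7/17 23/17 0; 15/17 -8/17 0; 0 0 1]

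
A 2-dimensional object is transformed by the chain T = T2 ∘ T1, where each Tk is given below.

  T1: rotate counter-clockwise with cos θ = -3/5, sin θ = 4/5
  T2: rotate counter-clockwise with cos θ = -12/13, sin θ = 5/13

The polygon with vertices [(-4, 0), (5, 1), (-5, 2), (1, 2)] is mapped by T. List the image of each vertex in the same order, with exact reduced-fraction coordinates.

image vertices: (-64/65, 252/65), (11/5, -23/5), (46/65, 347/65), (142/65, -31/65)

T1 rotate counter-clockwise with cos θ = -3/5, sin θ = 4/5: (-4, 0) → (12/5, -16/5); (5, 1) → (-19/5, 17/5); (-5, 2) → (7/5, -26/5); (1, 2) → (-11/5, -2/5)
T2 rotate counter-clockwise with cos θ = -12/13, sin θ = 5/13: (12/5, -16/5) → (-64/65, 252/65); (-19/5, 17/5) → (11/5, -23/5); (7/5, -26/5) → (46/65, 347/65); (-11/5, -2/5) → (142/65, -31/65)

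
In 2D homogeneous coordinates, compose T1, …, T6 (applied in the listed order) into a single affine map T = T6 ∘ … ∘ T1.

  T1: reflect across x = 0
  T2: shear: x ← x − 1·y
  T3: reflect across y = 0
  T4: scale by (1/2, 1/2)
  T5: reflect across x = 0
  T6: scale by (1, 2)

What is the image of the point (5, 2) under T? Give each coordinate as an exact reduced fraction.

T(p) = (7/2, -2)

T1 reflect across x = 0: (5, 2) → (-5, 2)
T2 shear: x ← x − 1·y: (-5, 2) → (-7, 2)
T3 reflect across y = 0: (-7, 2) → (-7, -2)
T4 scale by (1/2, 1/2): (-7, -2) → (-7/2, -1)
T5 reflect across x = 0: (-7/2, -1) → (7/2, -1)
T6 scale by (1, 2): (7/2, -1) → (7/2, -2)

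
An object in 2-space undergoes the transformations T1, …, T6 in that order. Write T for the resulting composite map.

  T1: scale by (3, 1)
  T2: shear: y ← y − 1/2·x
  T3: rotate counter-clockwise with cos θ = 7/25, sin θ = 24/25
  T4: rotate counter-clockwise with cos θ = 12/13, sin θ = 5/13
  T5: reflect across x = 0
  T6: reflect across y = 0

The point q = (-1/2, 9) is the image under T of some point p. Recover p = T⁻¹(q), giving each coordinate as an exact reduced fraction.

T1 = [3 0 0; 0 1 0; 0 0 1]
T2·T1 = [3 0 0; -3/2 1 0; 0 0 1]
T3·…·T1 = [57/25 -24/25 0; 123/50 7/25 0; 0 0 1]
T4·…·T1 = [753/650 -323/325 0; 1023/325 -36/325 0; 0 0 1]
T5·…·T1 = [-753/650 323/325 0; 1023/325 -36/325 0; 0 0 1]
T6·…·T1 = [-753/650 323/325 0; -1023/325 36/325 0; 0 0 1]
det M = 3; M⁻¹ = [12/325 -323/975 0; 341/325 -251/650 0; 0 0 1]
M⁻¹ · (-1/2, 9)ᵀ = (-3, -4)ᵀ

p = (-3, -4)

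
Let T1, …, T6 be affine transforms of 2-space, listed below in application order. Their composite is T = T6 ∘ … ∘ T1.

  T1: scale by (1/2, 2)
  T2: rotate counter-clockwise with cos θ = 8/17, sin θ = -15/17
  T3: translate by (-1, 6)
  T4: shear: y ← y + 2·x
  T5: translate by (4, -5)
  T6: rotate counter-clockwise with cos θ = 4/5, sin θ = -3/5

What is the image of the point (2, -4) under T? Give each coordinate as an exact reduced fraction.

T1 scale by (1/2, 2): (2, -4) → (1, -8)
T2 rotate counter-clockwise with cos θ = 8/17, sin θ = -15/17: (1, -8) → (-112/17, -79/17)
T3 translate by (-1, 6): (-112/17, -79/17) → (-129/17, 23/17)
T4 shear: y ← y + 2·x: (-129/17, 23/17) → (-129/17, -235/17)
T5 translate by (4, -5): (-129/17, -235/17) → (-61/17, -320/17)
T6 rotate counter-clockwise with cos θ = 4/5, sin θ = -3/5: (-61/17, -320/17) → (-1204/85, -1097/85)

T(p) = (-1204/85, -1097/85)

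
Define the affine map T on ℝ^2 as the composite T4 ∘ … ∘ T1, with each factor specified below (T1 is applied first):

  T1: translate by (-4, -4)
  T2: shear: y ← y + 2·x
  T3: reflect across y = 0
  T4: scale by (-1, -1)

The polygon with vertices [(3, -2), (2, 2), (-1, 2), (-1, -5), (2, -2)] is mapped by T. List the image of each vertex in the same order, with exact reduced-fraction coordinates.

T1 translate by (-4, -4): (3, -2) → (-1, -6); (2, 2) → (-2, -2); (-1, 2) → (-5, -2); (-1, -5) → (-5, -9); (2, -2) → (-2, -6)
T2 shear: y ← y + 2·x: (-1, -6) → (-1, -8); (-2, -2) → (-2, -6); (-5, -2) → (-5, -12); (-5, -9) → (-5, -19); (-2, -6) → (-2, -10)
T3 reflect across y = 0: (-1, -8) → (-1, 8); (-2, -6) → (-2, 6); (-5, -12) → (-5, 12); (-5, -19) → (-5, 19); (-2, -10) → (-2, 10)
T4 scale by (-1, -1): (-1, 8) → (1, -8); (-2, 6) → (2, -6); (-5, 12) → (5, -12); (-5, 19) → (5, -19); (-2, 10) → (2, -10)

image vertices: (1, -8), (2, -6), (5, -12), (5, -19), (2, -10)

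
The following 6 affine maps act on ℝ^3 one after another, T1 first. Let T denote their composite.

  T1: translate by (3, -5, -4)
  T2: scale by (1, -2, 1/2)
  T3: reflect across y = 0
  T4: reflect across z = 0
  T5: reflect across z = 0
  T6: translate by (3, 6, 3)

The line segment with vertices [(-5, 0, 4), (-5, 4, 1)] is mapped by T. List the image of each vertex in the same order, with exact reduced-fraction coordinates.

T1 translate by (3, -5, -4): (-5, 0, 4) → (-2, -5, 0); (-5, 4, 1) → (-2, -1, -3)
T2 scale by (1, -2, 1/2): (-2, -5, 0) → (-2, 10, 0); (-2, -1, -3) → (-2, 2, -3/2)
T3 reflect across y = 0: (-2, 10, 0) → (-2, -10, 0); (-2, 2, -3/2) → (-2, -2, -3/2)
T4 reflect across z = 0: (-2, -10, 0) → (-2, -10, 0); (-2, -2, -3/2) → (-2, -2, 3/2)
T5 reflect across z = 0: (-2, -10, 0) → (-2, -10, 0); (-2, -2, 3/2) → (-2, -2, -3/2)
T6 translate by (3, 6, 3): (-2, -10, 0) → (1, -4, 3); (-2, -2, -3/2) → (1, 4, 3/2)

image vertices: (1, -4, 3), (1, 4, 3/2)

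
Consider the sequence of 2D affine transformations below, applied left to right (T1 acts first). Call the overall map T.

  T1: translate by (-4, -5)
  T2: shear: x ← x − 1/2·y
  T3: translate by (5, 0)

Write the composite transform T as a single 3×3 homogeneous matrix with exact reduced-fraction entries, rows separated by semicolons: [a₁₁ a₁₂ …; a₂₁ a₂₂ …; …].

T1 = [1 0 -4; 0 1 -5; 0 0 1]
T2·T1 = [1 -1/2 -3/2; 0 1 -5; 0 0 1]
T3·…·T1 = [1 -1/2 7/2; 0 1 -5; 0 0 1]

T = [1 -1/2 7/2; 0 1 -5; 0 0 1]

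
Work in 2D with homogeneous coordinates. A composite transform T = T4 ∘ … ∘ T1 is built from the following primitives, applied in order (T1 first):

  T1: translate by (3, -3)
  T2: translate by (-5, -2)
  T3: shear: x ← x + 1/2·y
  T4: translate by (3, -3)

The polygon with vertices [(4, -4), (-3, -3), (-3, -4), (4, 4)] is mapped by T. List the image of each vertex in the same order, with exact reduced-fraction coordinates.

image vertices: (1/2, -12), (-6, -11), (-13/2, -12), (9/2, -4)

T1 translate by (3, -3): (4, -4) → (7, -7); (-3, -3) → (0, -6); (-3, -4) → (0, -7); (4, 4) → (7, 1)
T2 translate by (-5, -2): (7, -7) → (2, -9); (0, -6) → (-5, -8); (0, -7) → (-5, -9); (7, 1) → (2, -1)
T3 shear: x ← x + 1/2·y: (2, -9) → (-5/2, -9); (-5, -8) → (-9, -8); (-5, -9) → (-19/2, -9); (2, -1) → (3/2, -1)
T4 translate by (3, -3): (-5/2, -9) → (1/2, -12); (-9, -8) → (-6, -11); (-19/2, -9) → (-13/2, -12); (3/2, -1) → (9/2, -4)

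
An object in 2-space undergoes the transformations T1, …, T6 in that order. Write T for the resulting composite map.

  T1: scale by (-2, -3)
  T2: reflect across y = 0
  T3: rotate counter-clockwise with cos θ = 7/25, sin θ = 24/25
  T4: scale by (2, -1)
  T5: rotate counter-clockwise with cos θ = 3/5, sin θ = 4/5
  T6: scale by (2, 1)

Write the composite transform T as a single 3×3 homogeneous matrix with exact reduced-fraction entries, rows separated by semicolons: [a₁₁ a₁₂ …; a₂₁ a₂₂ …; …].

T = [-552/125 -696/125 0; 32/125 -639/125 0; 0 0 1]

T1 = [-2 0 0; 0 -3 0; 0 0 1]
T2·T1 = [-2 0 0; 0 3 0; 0 0 1]
T3·…·T1 = [-14/25 -72/25 0; -48/25 21/25 0; 0 0 1]
T4·…·T1 = [-28/25 -144/25 0; 48/25 -21/25 0; 0 0 1]
T5·…·T1 = [-276/125 -348/125 0; 32/125 -639/125 0; 0 0 1]
T6·…·T1 = [-552/125 -696/125 0; 32/125 -639/125 0; 0 0 1]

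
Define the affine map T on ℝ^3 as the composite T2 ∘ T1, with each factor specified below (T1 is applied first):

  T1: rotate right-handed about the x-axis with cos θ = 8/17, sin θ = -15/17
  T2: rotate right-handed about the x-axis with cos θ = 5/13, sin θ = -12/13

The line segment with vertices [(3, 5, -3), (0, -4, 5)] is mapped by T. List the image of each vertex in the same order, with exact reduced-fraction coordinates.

T1 rotate right-handed about the x-axis with cos θ = 8/17, sin θ = -15/17: (3, 5, -3) → (3, -5/17, -99/17); (0, -4, 5) → (0, 43/17, 100/17)
T2 rotate right-handed about the x-axis with cos θ = 5/13, sin θ = -12/13: (3, -5/17, -99/17) → (3, -1213/221, -435/221); (0, 43/17, 100/17) → (0, 1415/221, -16/221)

image vertices: (3, -1213/221, -435/221), (0, 1415/221, -16/221)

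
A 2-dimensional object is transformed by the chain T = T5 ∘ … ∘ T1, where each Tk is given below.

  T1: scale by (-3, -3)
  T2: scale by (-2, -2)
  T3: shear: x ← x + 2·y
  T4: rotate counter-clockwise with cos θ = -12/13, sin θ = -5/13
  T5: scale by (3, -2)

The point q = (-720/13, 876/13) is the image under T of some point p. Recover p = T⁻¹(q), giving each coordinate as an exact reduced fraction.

p = (-3, 4)

T1 = [-3 0 0; 0 -3 0; 0 0 1]
T2·T1 = [6 0 0; 0 6 0; 0 0 1]
T3·…·T1 = [6 12 0; 0 6 0; 0 0 1]
T4·…·T1 = [-72/13 -114/13 0; -30/13 -132/13 0; 0 0 1]
T5·…·T1 = [-216/13 -342/13 0; 60/13 264/13 0; 0 0 1]
det M = -216; M⁻¹ = [-11/117 -19/156 0; 5/234 1/13 0; 0 0 1]
M⁻¹ · (-720/13, 876/13)ᵀ = (-3, 4)ᵀ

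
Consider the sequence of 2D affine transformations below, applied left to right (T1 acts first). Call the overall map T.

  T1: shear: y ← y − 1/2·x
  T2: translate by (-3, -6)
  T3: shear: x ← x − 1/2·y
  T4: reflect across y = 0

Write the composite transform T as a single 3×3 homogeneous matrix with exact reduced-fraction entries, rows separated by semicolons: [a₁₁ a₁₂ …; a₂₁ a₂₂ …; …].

T1 = [1 0 0; -1/2 1 0; 0 0 1]
T2·T1 = [1 0 -3; -1/2 1 -6; 0 0 1]
T3·…·T1 = [5/4 -1/2 0; -1/2 1 -6; 0 0 1]
T4·…·T1 = [5/4 -1/2 0; 1/2 -1 6; 0 0 1]

T = [5/4 -1/2 0; 1/2 -1 6; 0 0 1]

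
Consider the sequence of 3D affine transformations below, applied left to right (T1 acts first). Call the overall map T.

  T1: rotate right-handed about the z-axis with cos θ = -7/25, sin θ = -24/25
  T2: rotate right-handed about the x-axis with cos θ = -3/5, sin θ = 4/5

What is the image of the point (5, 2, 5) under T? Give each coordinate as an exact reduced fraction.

T(p) = (13/25, -98/125, -911/125)

T1 rotate right-handed about the z-axis with cos θ = -7/25, sin θ = -24/25: (5, 2, 5) → (13/25, -134/25, 5)
T2 rotate right-handed about the x-axis with cos θ = -3/5, sin θ = 4/5: (13/25, -134/25, 5) → (13/25, -98/125, -911/125)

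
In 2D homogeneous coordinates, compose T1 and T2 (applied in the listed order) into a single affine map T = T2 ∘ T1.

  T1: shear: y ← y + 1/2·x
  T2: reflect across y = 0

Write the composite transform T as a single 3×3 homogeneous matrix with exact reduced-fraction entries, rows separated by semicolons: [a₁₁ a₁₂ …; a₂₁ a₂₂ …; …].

T1 = [1 0 0; 1/2 1 0; 0 0 1]
T2·T1 = [1 0 0; -1/2 -1 0; 0 0 1]

T = [1 0 0; -1/2 -1 0; 0 0 1]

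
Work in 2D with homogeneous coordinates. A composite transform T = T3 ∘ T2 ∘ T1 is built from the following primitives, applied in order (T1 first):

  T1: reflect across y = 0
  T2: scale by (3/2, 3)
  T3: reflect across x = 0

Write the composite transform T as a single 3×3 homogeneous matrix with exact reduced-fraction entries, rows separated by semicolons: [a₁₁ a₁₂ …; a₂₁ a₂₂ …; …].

T = [-3/2 0 0; 0 -3 0; 0 0 1]

T1 = [1 0 0; 0 -1 0; 0 0 1]
T2·T1 = [3/2 0 0; 0 -3 0; 0 0 1]
T3·…·T1 = [-3/2 0 0; 0 -3 0; 0 0 1]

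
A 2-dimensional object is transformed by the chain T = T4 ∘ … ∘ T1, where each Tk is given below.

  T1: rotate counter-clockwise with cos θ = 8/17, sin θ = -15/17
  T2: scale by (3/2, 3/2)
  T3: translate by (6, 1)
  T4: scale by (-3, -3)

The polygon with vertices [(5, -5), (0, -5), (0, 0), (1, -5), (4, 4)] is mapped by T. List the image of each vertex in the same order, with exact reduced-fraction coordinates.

T1 rotate counter-clockwise with cos θ = 8/17, sin θ = -15/17: (5, -5) → (-35/17, -115/17); (0, -5) → (-75/17, -40/17); (0, 0) → (0, 0); (1, -5) → (-67/17, -55/17); (4, 4) → (92/17, -28/17)
T2 scale by (3/2, 3/2): (-35/17, -115/17) → (-105/34, -345/34); (-75/17, -40/17) → (-225/34, -60/17); (0, 0) → (0, 0); (-67/17, -55/17) → (-201/34, -165/34); (92/17, -28/17) → (138/17, -42/17)
T3 translate by (6, 1): (-105/34, -345/34) → (99/34, -311/34); (-225/34, -60/17) → (-21/34, -43/17); (0, 0) → (6, 1); (-201/34, -165/34) → (3/34, -131/34); (138/17, -42/17) → (240/17, -25/17)
T4 scale by (-3, -3): (99/34, -311/34) → (-297/34, 933/34); (-21/34, -43/17) → (63/34, 129/17); (6, 1) → (-18, -3); (3/34, -131/34) → (-9/34, 393/34); (240/17, -25/17) → (-720/17, 75/17)

image vertices: (-297/34, 933/34), (63/34, 129/17), (-18, -3), (-9/34, 393/34), (-720/17, 75/17)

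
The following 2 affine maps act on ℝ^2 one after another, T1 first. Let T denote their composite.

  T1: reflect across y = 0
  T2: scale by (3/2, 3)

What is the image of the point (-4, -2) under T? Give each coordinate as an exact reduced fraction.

T(p) = (-6, 6)

T1 reflect across y = 0: (-4, -2) → (-4, 2)
T2 scale by (3/2, 3): (-4, 2) → (-6, 6)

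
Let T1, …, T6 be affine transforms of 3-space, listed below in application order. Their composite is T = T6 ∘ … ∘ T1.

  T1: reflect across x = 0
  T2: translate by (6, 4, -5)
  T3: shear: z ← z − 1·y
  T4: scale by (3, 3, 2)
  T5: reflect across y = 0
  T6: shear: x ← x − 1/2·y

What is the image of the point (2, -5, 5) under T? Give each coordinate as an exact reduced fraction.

T(p) = (21/2, 3, 2)

T1 reflect across x = 0: (2, -5, 5) → (-2, -5, 5)
T2 translate by (6, 4, -5): (-2, -5, 5) → (4, -1, 0)
T3 shear: z ← z − 1·y: (4, -1, 0) → (4, -1, 1)
T4 scale by (3, 3, 2): (4, -1, 1) → (12, -3, 2)
T5 reflect across y = 0: (12, -3, 2) → (12, 3, 2)
T6 shear: x ← x − 1/2·y: (12, 3, 2) → (21/2, 3, 2)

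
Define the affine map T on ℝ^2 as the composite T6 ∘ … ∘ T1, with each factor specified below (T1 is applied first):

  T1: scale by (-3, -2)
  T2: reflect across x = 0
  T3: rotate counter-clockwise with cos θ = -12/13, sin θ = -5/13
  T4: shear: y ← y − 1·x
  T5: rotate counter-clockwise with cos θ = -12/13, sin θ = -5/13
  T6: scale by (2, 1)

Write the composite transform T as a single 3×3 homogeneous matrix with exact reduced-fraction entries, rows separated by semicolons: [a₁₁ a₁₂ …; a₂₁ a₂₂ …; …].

T = [1074/169 580/169 0; -72/169 -358/169 0; 0 0 1]

T1 = [-3 0 0; 0 -2 0; 0 0 1]
T2·T1 = [3 0 0; 0 -2 0; 0 0 1]
T3·…·T1 = [-36/13 -10/13 0; -15/13 24/13 0; 0 0 1]
T4·…·T1 = [-36/13 -10/13 0; 21/13 34/13 0; 0 0 1]
T5·…·T1 = [537/169 290/169 0; -72/169 -358/169 0; 0 0 1]
T6·…·T1 = [1074/169 580/169 0; -72/169 -358/169 0; 0 0 1]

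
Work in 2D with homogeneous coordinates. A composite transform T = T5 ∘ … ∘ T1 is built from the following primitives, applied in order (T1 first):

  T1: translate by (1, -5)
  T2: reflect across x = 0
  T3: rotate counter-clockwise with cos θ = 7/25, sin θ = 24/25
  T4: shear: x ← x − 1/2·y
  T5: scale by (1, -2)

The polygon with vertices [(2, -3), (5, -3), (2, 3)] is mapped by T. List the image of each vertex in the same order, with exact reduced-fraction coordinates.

image vertices: (47/5, 256/25), (10, 16), (14/5, 172/25)

T1 translate by (1, -5): (2, -3) → (3, -8); (5, -3) → (6, -8); (2, 3) → (3, -2)
T2 reflect across x = 0: (3, -8) → (-3, -8); (6, -8) → (-6, -8); (3, -2) → (-3, -2)
T3 rotate counter-clockwise with cos θ = 7/25, sin θ = 24/25: (-3, -8) → (171/25, -128/25); (-6, -8) → (6, -8); (-3, -2) → (27/25, -86/25)
T4 shear: x ← x − 1/2·y: (171/25, -128/25) → (47/5, -128/25); (6, -8) → (10, -8); (27/25, -86/25) → (14/5, -86/25)
T5 scale by (1, -2): (47/5, -128/25) → (47/5, 256/25); (10, -8) → (10, 16); (14/5, -86/25) → (14/5, 172/25)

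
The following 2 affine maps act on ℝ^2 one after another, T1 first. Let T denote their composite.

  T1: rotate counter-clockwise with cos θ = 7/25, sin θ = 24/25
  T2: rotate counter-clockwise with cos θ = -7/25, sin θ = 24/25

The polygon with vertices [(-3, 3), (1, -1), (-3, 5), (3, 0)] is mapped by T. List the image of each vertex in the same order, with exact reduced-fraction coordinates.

image vertices: (3, -3), (-1, 1), (3, -5), (-3, 0)

T1 rotate counter-clockwise with cos θ = 7/25, sin θ = 24/25: (-3, 3) → (-93/25, -51/25); (1, -1) → (31/25, 17/25); (-3, 5) → (-141/25, -37/25); (3, 0) → (21/25, 72/25)
T2 rotate counter-clockwise with cos θ = -7/25, sin θ = 24/25: (-93/25, -51/25) → (3, -3); (31/25, 17/25) → (-1, 1); (-141/25, -37/25) → (3, -5); (21/25, 72/25) → (-3, 0)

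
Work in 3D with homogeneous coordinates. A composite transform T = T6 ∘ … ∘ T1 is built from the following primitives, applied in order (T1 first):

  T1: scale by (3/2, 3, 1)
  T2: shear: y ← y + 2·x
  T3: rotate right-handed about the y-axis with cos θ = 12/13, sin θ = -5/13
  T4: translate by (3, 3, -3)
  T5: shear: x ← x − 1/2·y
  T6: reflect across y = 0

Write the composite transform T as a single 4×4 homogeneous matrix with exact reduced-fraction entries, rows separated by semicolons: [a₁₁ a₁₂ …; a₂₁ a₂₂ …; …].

T1 = [3/2 0 0 0; 0 3 0 0; 0 0 1 0; 0 0 0 1]
T2·T1 = [3/2 0 0 0; 3 3 0 0; 0 0 1 0; 0 0 0 1]
T3·…·T1 = [18/13 0 -5/13 0; 3 3 0 0; 15/26 0 12/13 0; 0 0 0 1]
T4·…·T1 = [18/13 0 -5/13 3; 3 3 0 3; 15/26 0 12/13 -3; 0 0 0 1]
T5·…·T1 = [-3/26 -3/2 -5/13 3/2; 3 3 0 3; 15/26 0 12/13 -3; 0 0 0 1]
T6·…·T1 = [-3/26 -3/2 -5/13 3/2; -3 -3 0 -3; 15/26 0 12/13 -3; 0 0 0 1]

T = [-3/26 -3/2 -5/13 3/2; -3 -3 0 -3; 15/26 0 12/13 -3; 0 0 0 1]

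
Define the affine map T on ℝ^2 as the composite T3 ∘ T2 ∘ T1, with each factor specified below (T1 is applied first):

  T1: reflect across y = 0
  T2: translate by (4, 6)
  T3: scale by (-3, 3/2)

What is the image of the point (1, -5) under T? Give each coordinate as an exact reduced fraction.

T(p) = (-15, 33/2)

T1 reflect across y = 0: (1, -5) → (1, 5)
T2 translate by (4, 6): (1, 5) → (5, 11)
T3 scale by (-3, 3/2): (5, 11) → (-15, 33/2)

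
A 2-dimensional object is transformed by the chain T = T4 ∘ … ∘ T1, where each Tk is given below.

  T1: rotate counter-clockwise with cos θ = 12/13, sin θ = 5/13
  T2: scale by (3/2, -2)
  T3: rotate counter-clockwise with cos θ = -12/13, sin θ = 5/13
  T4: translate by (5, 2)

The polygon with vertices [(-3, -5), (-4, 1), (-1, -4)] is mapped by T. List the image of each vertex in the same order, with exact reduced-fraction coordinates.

image vertices: (293/169, -3089/338), (1719/169, -503/338), (171/169, -874/169)

T1 rotate counter-clockwise with cos θ = 12/13, sin θ = 5/13: (-3, -5) → (-11/13, -75/13); (-4, 1) → (-53/13, -8/13); (-1, -4) → (8/13, -53/13)
T2 scale by (3/2, -2): (-11/13, -75/13) → (-33/26, 150/13); (-53/13, -8/13) → (-159/26, 16/13); (8/13, -53/13) → (12/13, 106/13)
T3 rotate counter-clockwise with cos θ = -12/13, sin θ = 5/13: (-33/26, 150/13) → (-552/169, -3765/338); (-159/26, 16/13) → (874/169, -1179/338); (12/13, 106/13) → (-674/169, -1212/169)
T4 translate by (5, 2): (-552/169, -3765/338) → (293/169, -3089/338); (874/169, -1179/338) → (1719/169, -503/338); (-674/169, -1212/169) → (171/169, -874/169)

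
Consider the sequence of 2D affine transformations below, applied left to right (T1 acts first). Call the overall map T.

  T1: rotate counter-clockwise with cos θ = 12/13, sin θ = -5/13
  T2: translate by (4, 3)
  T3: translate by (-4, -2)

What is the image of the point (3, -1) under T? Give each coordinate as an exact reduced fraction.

T1 rotate counter-clockwise with cos θ = 12/13, sin θ = -5/13: (3, -1) → (31/13, -27/13)
T2 translate by (4, 3): (31/13, -27/13) → (83/13, 12/13)
T3 translate by (-4, -2): (83/13, 12/13) → (31/13, -14/13)

T(p) = (31/13, -14/13)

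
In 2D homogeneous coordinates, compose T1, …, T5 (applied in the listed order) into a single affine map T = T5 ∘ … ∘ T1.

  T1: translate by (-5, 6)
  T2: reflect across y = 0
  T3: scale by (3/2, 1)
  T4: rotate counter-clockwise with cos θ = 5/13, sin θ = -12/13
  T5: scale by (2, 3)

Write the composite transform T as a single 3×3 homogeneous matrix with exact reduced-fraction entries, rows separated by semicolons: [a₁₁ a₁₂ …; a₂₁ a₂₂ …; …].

T = [15/13 -24/13 -219/13; -54/13 -15/13 180/13; 0 0 1]

T1 = [1 0 -5; 0 1 6; 0 0 1]
T2·T1 = [1 0 -5; 0 -1 -6; 0 0 1]
T3·…·T1 = [3/2 0 -15/2; 0 -1 -6; 0 0 1]
T4·…·T1 = [15/26 -12/13 -219/26; -18/13 -5/13 60/13; 0 0 1]
T5·…·T1 = [15/13 -24/13 -219/13; -54/13 -15/13 180/13; 0 0 1]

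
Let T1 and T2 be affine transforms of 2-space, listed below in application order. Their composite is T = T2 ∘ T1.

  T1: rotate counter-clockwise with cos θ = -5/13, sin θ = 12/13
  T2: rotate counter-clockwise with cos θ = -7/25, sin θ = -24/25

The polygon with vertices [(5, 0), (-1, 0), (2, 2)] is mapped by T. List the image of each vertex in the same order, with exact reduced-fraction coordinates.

T1 rotate counter-clockwise with cos θ = -5/13, sin θ = 12/13: (5, 0) → (-25/13, 60/13); (-1, 0) → (5/13, -12/13); (2, 2) → (-34/13, 14/13)
T2 rotate counter-clockwise with cos θ = -7/25, sin θ = -24/25: (-25/13, 60/13) → (323/65, 36/65); (5/13, -12/13) → (-323/325, -36/325); (-34/13, 14/13) → (574/325, 718/325)

image vertices: (323/65, 36/65), (-323/325, -36/325), (574/325, 718/325)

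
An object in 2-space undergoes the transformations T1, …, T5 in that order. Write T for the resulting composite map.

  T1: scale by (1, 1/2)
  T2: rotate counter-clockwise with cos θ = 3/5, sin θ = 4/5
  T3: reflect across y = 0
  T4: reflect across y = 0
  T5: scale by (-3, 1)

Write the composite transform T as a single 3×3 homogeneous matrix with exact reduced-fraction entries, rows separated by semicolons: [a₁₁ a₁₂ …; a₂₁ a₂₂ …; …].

T = [-9/5 6/5 0; 4/5 3/10 0; 0 0 1]

T1 = [1 0 0; 0 1/2 0; 0 0 1]
T2·T1 = [3/5 -2/5 0; 4/5 3/10 0; 0 0 1]
T3·…·T1 = [3/5 -2/5 0; -4/5 -3/10 0; 0 0 1]
T4·…·T1 = [3/5 -2/5 0; 4/5 3/10 0; 0 0 1]
T5·…·T1 = [-9/5 6/5 0; 4/5 3/10 0; 0 0 1]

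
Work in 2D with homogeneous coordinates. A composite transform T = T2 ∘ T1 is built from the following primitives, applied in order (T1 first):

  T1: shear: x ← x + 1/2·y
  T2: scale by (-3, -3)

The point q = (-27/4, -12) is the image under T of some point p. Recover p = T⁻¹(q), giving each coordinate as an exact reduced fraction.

T1 = [1 1/2 0; 0 1 0; 0 0 1]
T2·T1 = [-3 -3/2 0; 0 -3 0; 0 0 1]
det M = 9; M⁻¹ = [-1/3 1/6 0; 0 -1/3 0; 0 0 1]
M⁻¹ · (-27/4, -12)ᵀ = (1/4, 4)ᵀ

p = (1/4, 4)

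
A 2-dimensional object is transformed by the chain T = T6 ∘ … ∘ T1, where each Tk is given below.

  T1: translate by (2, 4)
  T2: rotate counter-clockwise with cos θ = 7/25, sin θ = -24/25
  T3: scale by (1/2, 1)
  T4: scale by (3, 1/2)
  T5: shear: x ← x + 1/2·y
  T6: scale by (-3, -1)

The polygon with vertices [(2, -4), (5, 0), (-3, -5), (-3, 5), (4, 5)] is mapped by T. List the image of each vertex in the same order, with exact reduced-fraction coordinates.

T1 translate by (2, 4): (2, -4) → (4, 0); (5, 0) → (7, 4); (-3, -5) → (-1, -1); (-3, 5) → (-1, 9); (4, 5) → (6, 9)
T2 rotate counter-clockwise with cos θ = 7/25, sin θ = -24/25: (4, 0) → (28/25, -96/25); (7, 4) → (29/5, -28/5); (-1, -1) → (-31/25, 17/25); (-1, 9) → (209/25, 87/25); (6, 9) → (258/25, -81/25)
T3 scale by (1/2, 1): (28/25, -96/25) → (14/25, -96/25); (29/5, -28/5) → (29/10, -28/5); (-31/25, 17/25) → (-31/50, 17/25); (209/25, 87/25) → (209/50, 87/25); (258/25, -81/25) → (129/25, -81/25)
T4 scale by (3, 1/2): (14/25, -96/25) → (42/25, -48/25); (29/10, -28/5) → (87/10, -14/5); (-31/50, 17/25) → (-93/50, 17/50); (209/50, 87/25) → (627/50, 87/50); (129/25, -81/25) → (387/25, -81/50)
T5 shear: x ← x + 1/2·y: (42/25, -48/25) → (18/25, -48/25); (87/10, -14/5) → (73/10, -14/5); (-93/50, 17/50) → (-169/100, 17/50); (627/50, 87/50) → (1341/100, 87/50); (387/25, -81/50) → (1467/100, -81/50)
T6 scale by (-3, -1): (18/25, -48/25) → (-54/25, 48/25); (73/10, -14/5) → (-219/10, 14/5); (-169/100, 17/50) → (507/100, -17/50); (1341/100, 87/50) → (-4023/100, -87/50); (1467/100, -81/50) → (-4401/100, 81/50)

image vertices: (-54/25, 48/25), (-219/10, 14/5), (507/100, -17/50), (-4023/100, -87/50), (-4401/100, 81/50)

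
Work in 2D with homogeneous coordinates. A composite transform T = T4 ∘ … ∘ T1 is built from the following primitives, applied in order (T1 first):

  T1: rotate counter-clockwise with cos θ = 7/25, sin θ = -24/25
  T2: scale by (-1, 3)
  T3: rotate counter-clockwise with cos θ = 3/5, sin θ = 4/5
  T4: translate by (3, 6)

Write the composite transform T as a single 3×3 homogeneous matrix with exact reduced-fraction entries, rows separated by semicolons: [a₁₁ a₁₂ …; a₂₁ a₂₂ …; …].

T1 = [7/25 24/25 0; -24/25 7/25 0; 0 0 1]
T2·T1 = [-7/25 -24/25 0; -72/25 21/25 0; 0 0 1]
T3·…·T1 = [267/125 -156/125 0; -244/125 -33/125 0; 0 0 1]
T4·…·T1 = [267/125 -156/125 3; -244/125 -33/125 6; 0 0 1]

T = [267/125 -156/125 3; -244/125 -33/125 6; 0 0 1]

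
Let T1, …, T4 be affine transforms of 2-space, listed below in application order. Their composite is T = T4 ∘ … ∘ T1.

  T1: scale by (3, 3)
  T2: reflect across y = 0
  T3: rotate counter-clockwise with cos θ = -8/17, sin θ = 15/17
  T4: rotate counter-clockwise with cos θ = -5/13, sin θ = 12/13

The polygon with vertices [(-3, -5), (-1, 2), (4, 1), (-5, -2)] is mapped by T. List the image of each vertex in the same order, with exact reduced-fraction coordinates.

image vertices: (225/13, -33/13), (-606/221, 1353/221), (-129/13, -96/13), (3126/221, 1725/221)

T1 scale by (3, 3): (-3, -5) → (-9, -15); (-1, 2) → (-3, 6); (4, 1) → (12, 3); (-5, -2) → (-15, -6)
T2 reflect across y = 0: (-9, -15) → (-9, 15); (-3, 6) → (-3, -6); (12, 3) → (12, -3); (-15, -6) → (-15, 6)
T3 rotate counter-clockwise with cos θ = -8/17, sin θ = 15/17: (-9, 15) → (-9, -15); (-3, -6) → (114/17, 3/17); (12, -3) → (-3, 12); (-15, 6) → (30/17, -273/17)
T4 rotate counter-clockwise with cos θ = -5/13, sin θ = 12/13: (-9, -15) → (225/13, -33/13); (114/17, 3/17) → (-606/221, 1353/221); (-3, 12) → (-129/13, -96/13); (30/17, -273/17) → (3126/221, 1725/221)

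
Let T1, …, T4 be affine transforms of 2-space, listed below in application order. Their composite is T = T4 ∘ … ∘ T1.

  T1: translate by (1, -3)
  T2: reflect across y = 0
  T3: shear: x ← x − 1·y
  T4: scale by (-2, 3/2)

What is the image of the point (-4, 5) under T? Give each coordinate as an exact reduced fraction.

T(p) = (2, -3)

T1 translate by (1, -3): (-4, 5) → (-3, 2)
T2 reflect across y = 0: (-3, 2) → (-3, -2)
T3 shear: x ← x − 1·y: (-3, -2) → (-1, -2)
T4 scale by (-2, 3/2): (-1, -2) → (2, -3)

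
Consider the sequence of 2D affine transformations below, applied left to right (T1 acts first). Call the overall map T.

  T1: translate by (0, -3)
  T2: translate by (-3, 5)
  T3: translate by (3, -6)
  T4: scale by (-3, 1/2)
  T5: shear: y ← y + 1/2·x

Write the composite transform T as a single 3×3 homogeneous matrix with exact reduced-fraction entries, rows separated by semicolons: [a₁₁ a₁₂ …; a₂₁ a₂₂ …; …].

T1 = [1 0 0; 0 1 -3; 0 0 1]
T2·T1 = [1 0 -3; 0 1 2; 0 0 1]
T3·…·T1 = [1 0 0; 0 1 -4; 0 0 1]
T4·…·T1 = [-3 0 0; 0 1/2 -2; 0 0 1]
T5·…·T1 = [-3 0 0; -3/2 1/2 -2; 0 0 1]

T = [-3 0 0; -3/2 1/2 -2; 0 0 1]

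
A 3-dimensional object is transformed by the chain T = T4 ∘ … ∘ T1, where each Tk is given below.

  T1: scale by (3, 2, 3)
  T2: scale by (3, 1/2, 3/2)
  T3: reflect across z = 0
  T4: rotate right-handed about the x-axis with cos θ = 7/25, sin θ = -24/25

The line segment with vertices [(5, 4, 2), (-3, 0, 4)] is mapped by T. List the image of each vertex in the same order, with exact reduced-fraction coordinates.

T1 scale by (3, 2, 3): (5, 4, 2) → (15, 8, 6); (-3, 0, 4) → (-9, 0, 12)
T2 scale by (3, 1/2, 3/2): (15, 8, 6) → (45, 4, 9); (-9, 0, 12) → (-27, 0, 18)
T3 reflect across z = 0: (45, 4, 9) → (45, 4, -9); (-27, 0, 18) → (-27, 0, -18)
T4 rotate right-handed about the x-axis with cos θ = 7/25, sin θ = -24/25: (45, 4, -9) → (45, -188/25, -159/25); (-27, 0, -18) → (-27, -432/25, -126/25)

image vertices: (45, -188/25, -159/25), (-27, -432/25, -126/25)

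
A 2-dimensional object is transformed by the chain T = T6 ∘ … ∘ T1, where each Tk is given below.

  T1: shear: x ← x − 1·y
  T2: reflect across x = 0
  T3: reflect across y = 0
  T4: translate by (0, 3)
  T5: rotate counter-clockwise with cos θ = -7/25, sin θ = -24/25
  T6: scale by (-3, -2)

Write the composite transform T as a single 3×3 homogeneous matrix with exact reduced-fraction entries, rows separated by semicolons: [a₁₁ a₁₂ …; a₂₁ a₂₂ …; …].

T1 = [1 -1 0; 0 1 0; 0 0 1]
T2·T1 = [-1 1 0; 0 1 0; 0 0 1]
T3·…·T1 = [-1 1 0; 0 -1 0; 0 0 1]
T4·…·T1 = [-1 1 0; 0 -1 3; 0 0 1]
T5·…·T1 = [7/25 -31/25 72/25; 24/25 -17/25 -21/25; 0 0 1]
T6·…·T1 = [-21/25 93/25 -216/25; -48/25 34/25 42/25; 0 0 1]

T = [-21/25 93/25 -216/25; -48/25 34/25 42/25; 0 0 1]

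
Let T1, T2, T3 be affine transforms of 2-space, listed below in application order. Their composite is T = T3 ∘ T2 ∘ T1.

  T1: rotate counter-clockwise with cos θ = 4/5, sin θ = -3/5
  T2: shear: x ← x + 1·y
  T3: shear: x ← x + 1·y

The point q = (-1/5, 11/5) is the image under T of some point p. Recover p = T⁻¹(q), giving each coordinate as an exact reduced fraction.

T1 = [4/5 3/5 0; -3/5 4/5 0; 0 0 1]
T2·T1 = [1/5 7/5 0; -3/5 4/5 0; 0 0 1]
T3·…·T1 = [-2/5 11/5 0; -3/5 4/5 0; 0 0 1]
det M = 1; M⁻¹ = [4/5 -11/5 0; 3/5 -2/5 0; 0 0 1]
M⁻¹ · (-1/5, 11/5)ᵀ = (-5, -1)ᵀ

p = (-5, -1)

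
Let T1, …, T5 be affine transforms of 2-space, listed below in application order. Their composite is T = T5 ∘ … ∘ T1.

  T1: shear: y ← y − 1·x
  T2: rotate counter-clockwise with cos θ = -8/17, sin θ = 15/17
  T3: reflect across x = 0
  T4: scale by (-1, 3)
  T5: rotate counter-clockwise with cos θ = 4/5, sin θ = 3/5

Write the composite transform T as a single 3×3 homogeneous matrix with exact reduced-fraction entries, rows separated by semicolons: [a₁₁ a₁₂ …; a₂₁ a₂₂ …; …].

T = [-179/85 12/85 0; 297/85 -141/85 0; 0 0 1]

T1 = [1 0 0; -1 1 0; 0 0 1]
T2·T1 = [7/17 -15/17 0; 23/17 -8/17 0; 0 0 1]
T3·…·T1 = [-7/17 15/17 0; 23/17 -8/17 0; 0 0 1]
T4·…·T1 = [7/17 -15/17 0; 69/17 -24/17 0; 0 0 1]
T5·…·T1 = [-179/85 12/85 0; 297/85 -141/85 0; 0 0 1]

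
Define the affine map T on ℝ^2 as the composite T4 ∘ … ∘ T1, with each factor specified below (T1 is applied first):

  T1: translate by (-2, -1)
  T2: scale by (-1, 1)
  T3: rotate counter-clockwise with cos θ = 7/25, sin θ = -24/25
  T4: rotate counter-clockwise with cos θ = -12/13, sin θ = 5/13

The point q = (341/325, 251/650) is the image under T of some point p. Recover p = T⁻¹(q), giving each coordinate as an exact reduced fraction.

p = (3/2, 0)

T1 = [1 0 -2; 0 1 -1; 0 0 1]
T2·T1 = [-1 0 2; 0 1 -1; 0 0 1]
T3·…·T1 = [-7/25 24/25 -2/5; 24/25 7/25 -11/5; 0 0 1]
T4·…·T1 = [-36/325 -323/325 79/65; -323/325 36/325 122/65; 0 0 1]
det M = -1; M⁻¹ = [-36/325 -323/325 2; -323/325 36/325 1; 0 0 1]
M⁻¹ · (341/325, 251/650)ᵀ = (3/2, 0)ᵀ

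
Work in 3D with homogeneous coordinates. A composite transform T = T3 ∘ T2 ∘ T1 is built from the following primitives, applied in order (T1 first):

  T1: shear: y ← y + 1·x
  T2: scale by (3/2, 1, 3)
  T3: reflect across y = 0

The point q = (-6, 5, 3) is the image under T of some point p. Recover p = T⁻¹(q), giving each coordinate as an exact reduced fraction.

p = (-4, -1, 1)

T1 = [1 0 0 0; 1 1 0 0; 0 0 1 0; 0 0 0 1]
T2·T1 = [3/2 0 0 0; 1 1 0 0; 0 0 3 0; 0 0 0 1]
T3·…·T1 = [3/2 0 0 0; -1 -1 0 0; 0 0 3 0; 0 0 0 1]
det M = -9/2; M⁻¹ = [2/3 0 0 0; -2/3 -1 0 0; 0 0 1/3 0; 0 0 0 1]
M⁻¹ · (-6, 5, 3)ᵀ = (-4, -1, 1)ᵀ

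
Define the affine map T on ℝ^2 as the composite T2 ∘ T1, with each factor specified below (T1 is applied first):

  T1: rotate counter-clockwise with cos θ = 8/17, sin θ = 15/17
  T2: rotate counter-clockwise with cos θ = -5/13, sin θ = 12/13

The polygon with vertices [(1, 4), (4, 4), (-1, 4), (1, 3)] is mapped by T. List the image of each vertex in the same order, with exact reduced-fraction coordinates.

T1 rotate counter-clockwise with cos θ = 8/17, sin θ = 15/17: (1, 4) → (-52/17, 47/17); (4, 4) → (-28/17, 92/17); (-1, 4) → (-4, 1); (1, 3) → (-37/17, 39/17)
T2 rotate counter-clockwise with cos θ = -5/13, sin θ = 12/13: (-52/17, 47/17) → (-304/221, -859/221); (-28/17, 92/17) → (-964/221, -796/221); (-4, 1) → (8/13, -53/13); (-37/17, 39/17) → (-283/221, -639/221)

image vertices: (-304/221, -859/221), (-964/221, -796/221), (8/13, -53/13), (-283/221, -639/221)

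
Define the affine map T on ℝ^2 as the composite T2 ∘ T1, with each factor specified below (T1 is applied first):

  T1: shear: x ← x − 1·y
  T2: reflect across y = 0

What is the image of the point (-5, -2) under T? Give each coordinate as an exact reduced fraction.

T(p) = (-3, 2)

T1 shear: x ← x − 1·y: (-5, -2) → (-3, -2)
T2 reflect across y = 0: (-3, -2) → (-3, 2)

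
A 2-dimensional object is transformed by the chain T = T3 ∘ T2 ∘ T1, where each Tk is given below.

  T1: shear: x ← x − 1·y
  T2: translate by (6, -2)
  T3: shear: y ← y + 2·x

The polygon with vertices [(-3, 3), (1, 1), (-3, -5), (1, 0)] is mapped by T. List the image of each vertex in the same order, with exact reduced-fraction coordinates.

T1 shear: x ← x − 1·y: (-3, 3) → (-6, 3); (1, 1) → (0, 1); (-3, -5) → (2, -5); (1, 0) → (1, 0)
T2 translate by (6, -2): (-6, 3) → (0, 1); (0, 1) → (6, -1); (2, -5) → (8, -7); (1, 0) → (7, -2)
T3 shear: y ← y + 2·x: (0, 1) → (0, 1); (6, -1) → (6, 11); (8, -7) → (8, 9); (7, -2) → (7, 12)

image vertices: (0, 1), (6, 11), (8, 9), (7, 12)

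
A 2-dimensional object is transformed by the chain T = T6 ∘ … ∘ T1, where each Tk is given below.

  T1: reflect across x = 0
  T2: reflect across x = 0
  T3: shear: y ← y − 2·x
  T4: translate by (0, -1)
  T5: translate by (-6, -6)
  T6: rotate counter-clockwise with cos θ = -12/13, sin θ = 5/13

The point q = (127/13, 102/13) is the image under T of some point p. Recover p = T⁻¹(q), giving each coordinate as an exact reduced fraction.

p = (0, -4)

T1 = [-1 0 0; 0 1 0; 0 0 1]
T2·T1 = [1 0 0; 0 1 0; 0 0 1]
T3·…·T1 = [1 0 0; -2 1 0; 0 0 1]
T4·…·T1 = [1 0 0; -2 1 -1; 0 0 1]
T5·…·T1 = [1 0 -6; -2 1 -7; 0 0 1]
T6·…·T1 = [-2/13 -5/13 107/13; 29/13 -12/13 54/13; 0 0 1]
det M = 1; M⁻¹ = [-12/13 5/13 6; -29/13 -2/13 19; 0 0 1]
M⁻¹ · (127/13, 102/13)ᵀ = (0, -4)ᵀ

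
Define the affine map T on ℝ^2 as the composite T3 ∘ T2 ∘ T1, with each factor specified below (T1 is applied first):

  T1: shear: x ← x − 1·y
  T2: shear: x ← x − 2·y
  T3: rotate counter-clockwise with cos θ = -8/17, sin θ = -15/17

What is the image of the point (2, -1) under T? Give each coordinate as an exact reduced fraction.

T1 shear: x ← x − 1·y: (2, -1) → (3, -1)
T2 shear: x ← x − 2·y: (3, -1) → (5, -1)
T3 rotate counter-clockwise with cos θ = -8/17, sin θ = -15/17: (5, -1) → (-55/17, -67/17)

T(p) = (-55/17, -67/17)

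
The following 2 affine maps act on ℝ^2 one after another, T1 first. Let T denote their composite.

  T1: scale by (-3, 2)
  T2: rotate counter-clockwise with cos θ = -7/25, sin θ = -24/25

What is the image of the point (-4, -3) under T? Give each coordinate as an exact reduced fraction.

T1 scale by (-3, 2): (-4, -3) → (12, -6)
T2 rotate counter-clockwise with cos θ = -7/25, sin θ = -24/25: (12, -6) → (-228/25, -246/25)

T(p) = (-228/25, -246/25)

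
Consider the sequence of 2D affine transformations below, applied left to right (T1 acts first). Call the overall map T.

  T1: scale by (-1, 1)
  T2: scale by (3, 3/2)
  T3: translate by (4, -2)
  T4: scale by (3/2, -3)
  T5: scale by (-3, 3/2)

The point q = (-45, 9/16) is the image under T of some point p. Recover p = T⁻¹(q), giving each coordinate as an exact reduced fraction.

p = (-2, 5/4)

T1 = [-1 0 0; 0 1 0; 0 0 1]
T2·T1 = [-3 0 0; 0 3/2 0; 0 0 1]
T3·…·T1 = [-3 0 4; 0 3/2 -2; 0 0 1]
T4·…·T1 = [-9/2 0 6; 0 -9/2 6; 0 0 1]
T5·…·T1 = [27/2 0 -18; 0 -27/4 9; 0 0 1]
det M = -729/8; M⁻¹ = [2/27 0 4/3; 0 -4/27 4/3; 0 0 1]
M⁻¹ · (-45, 9/16)ᵀ = (-2, 5/4)ᵀ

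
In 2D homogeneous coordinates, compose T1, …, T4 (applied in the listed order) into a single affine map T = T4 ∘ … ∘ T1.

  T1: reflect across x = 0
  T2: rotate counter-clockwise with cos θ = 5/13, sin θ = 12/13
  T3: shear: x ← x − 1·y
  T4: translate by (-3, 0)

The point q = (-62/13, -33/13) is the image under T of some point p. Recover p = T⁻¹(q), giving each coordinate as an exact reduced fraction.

T1 = [-1 0 0; 0 1 0; 0 0 1]
T2·T1 = [-5/13 -12/13 0; -12/13 5/13 0; 0 0 1]
T3·…·T1 = [7/13 -17/13 0; -12/13 5/13 0; 0 0 1]
T4·…·T1 = [7/13 -17/13 -3; -12/13 5/13 0; 0 0 1]
det M = -1; M⁻¹ = [-5/13 -17/13 -15/13; -12/13 -7/13 -36/13; 0 0 1]
M⁻¹ · (-62/13, -33/13)ᵀ = (4, 3)ᵀ

p = (4, 3)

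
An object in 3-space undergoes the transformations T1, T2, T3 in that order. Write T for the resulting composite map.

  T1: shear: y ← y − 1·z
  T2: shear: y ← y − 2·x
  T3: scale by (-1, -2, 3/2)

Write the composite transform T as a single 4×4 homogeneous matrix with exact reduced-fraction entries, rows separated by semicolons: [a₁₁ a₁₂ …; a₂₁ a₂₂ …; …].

T1 = [1 0 0 0; 0 1 -1 0; 0 0 1 0; 0 0 0 1]
T2·T1 = [1 0 0 0; -2 1 -1 0; 0 0 1 0; 0 0 0 1]
T3·…·T1 = [-1 0 0 0; 4 -2 2 0; 0 0 3/2 0; 0 0 0 1]

T = [-1 0 0 0; 4 -2 2 0; 0 0 3/2 0; 0 0 0 1]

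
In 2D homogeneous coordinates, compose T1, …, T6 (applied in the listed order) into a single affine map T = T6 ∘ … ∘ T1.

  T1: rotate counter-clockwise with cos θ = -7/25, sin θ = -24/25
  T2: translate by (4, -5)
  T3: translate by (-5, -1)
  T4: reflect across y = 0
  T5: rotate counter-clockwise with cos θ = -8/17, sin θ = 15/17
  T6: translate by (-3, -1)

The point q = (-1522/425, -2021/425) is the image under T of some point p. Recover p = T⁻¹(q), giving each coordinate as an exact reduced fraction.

p = (-3, -3)

T1 = [-7/25 24/25 0; -24/25 -7/25 0; 0 0 1]
T2·T1 = [-7/25 24/25 4; -24/25 -7/25 -5; 0 0 1]
T3·…·T1 = [-7/25 24/25 -1; -24/25 -7/25 -6; 0 0 1]
T4·…·T1 = [-7/25 24/25 -1; 24/25 7/25 6; 0 0 1]
T5·…·T1 = [-304/425 -297/425 -82/17; -297/425 304/425 -63/17; 0 0 1]
T6·…·T1 = [-304/425 -297/425 -133/17; -297/425 304/425 -80/17; 0 0 1]
det M = -1; M⁻¹ = [-304/425 -297/425 -3776/425; -297/425 304/425 -893/425; 0 0 1]
M⁻¹ · (-1522/425, -2021/425)ᵀ = (-3, -3)ᵀ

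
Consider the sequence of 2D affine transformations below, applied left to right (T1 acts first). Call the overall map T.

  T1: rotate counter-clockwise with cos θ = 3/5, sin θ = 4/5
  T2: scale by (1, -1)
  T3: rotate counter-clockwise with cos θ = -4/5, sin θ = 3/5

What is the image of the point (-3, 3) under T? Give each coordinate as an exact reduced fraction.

T1 rotate counter-clockwise with cos θ = 3/5, sin θ = 4/5: (-3, 3) → (-21/5, -3/5)
T2 scale by (1, -1): (-21/5, -3/5) → (-21/5, 3/5)
T3 rotate counter-clockwise with cos θ = -4/5, sin θ = 3/5: (-21/5, 3/5) → (3, -3)

T(p) = (3, -3)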